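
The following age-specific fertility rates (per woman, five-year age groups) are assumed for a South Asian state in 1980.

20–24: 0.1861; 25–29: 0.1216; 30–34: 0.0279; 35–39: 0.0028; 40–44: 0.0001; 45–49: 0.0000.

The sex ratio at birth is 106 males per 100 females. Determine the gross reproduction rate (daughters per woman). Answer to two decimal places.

0.82

Proportion female at birth = 100 / (100 + 106) = 0.48544.
Sum of ASFRs = 0.1861 + 0.1216 + 0.0279 + 0.0028 + 0.0001 + 0.0000 = 0.3385
TFR = 5 × 0.3385 = 1.6925
GRR = 0.48544 × 1.6925 = 0.82161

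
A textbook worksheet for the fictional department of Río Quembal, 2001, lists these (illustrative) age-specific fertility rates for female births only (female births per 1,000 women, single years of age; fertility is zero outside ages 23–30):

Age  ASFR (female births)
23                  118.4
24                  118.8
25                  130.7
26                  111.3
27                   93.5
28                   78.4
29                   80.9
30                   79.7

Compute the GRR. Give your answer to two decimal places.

0.81

Sum of female ASFRs = 118.4 + 118.8 + 130.7 + 111.3 + 93.5 + 78.4 + 80.9 + 79.7 = 811.7
GRR = 811.7 / 1000 = 0.8117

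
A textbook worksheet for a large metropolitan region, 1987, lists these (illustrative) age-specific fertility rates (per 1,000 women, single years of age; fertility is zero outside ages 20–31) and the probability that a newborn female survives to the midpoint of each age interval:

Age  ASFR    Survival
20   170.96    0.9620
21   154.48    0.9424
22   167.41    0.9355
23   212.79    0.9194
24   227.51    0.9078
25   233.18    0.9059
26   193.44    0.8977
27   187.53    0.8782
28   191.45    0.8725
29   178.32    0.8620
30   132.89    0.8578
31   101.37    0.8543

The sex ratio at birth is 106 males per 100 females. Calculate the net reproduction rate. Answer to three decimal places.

Proportion female at birth = 100 / (100 + 106) = 0.48544.
Each age group contributes 1 × ASFR × survival:
  20: 1 × 170.96/1000 × 0.9620 = 0.16446
  21: 1 × 154.48/1000 × 0.9424 = 0.14558
  22: 1 × 167.41/1000 × 0.9355 = 0.15661
  23: 1 × 212.79/1000 × 0.9194 = 0.19564
  24: 1 × 227.51/1000 × 0.9078 = 0.20653
  25: 1 × 233.18/1000 × 0.9059 = 0.21124
  26: 1 × 193.44/1000 × 0.8977 = 0.17365
  27: 1 × 187.53/1000 × 0.8782 = 0.16469
  28: 1 × 191.45/1000 × 0.8725 = 0.16704
  29: 1 × 178.32/1000 × 0.8620 = 0.15371
  30: 1 × 132.89/1000 × 0.8578 = 0.11399
  31: 1 × 101.37/1000 × 0.8543 = 0.08660
Sum = 1.93974
NRR = 0.48544 × 1.93974 = 0.94163

0.942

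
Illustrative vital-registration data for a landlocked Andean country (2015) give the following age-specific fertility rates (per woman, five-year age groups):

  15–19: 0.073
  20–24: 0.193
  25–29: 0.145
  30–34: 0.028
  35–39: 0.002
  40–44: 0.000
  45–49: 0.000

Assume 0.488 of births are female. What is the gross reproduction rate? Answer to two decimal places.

Proportion female at birth = 0.488.
Sum of ASFRs = 0.073 + 0.193 + 0.145 + 0.028 + 0.002 + 0.000 + 0.000 = 0.441
TFR = 5 × 0.441 = 2.205
GRR = 0.488 × 2.205 = 1.07604

1.08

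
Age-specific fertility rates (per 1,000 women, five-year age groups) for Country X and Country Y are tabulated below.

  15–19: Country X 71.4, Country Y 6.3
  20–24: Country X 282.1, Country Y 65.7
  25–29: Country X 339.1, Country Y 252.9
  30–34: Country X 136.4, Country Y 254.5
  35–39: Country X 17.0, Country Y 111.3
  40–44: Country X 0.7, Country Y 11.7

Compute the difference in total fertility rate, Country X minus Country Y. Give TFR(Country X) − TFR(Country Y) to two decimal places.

0.72

Country X:
  Sum of ASFRs = 71.4 + 282.1 + 339.1 + 136.4 + 17.0 + 0.7 = 846.7
  TFR = 5 × 846.7 / 1000 = 4.2335
Country Y:
  Sum of ASFRs = 6.3 + 65.7 + 252.9 + 254.5 + 111.3 + 11.7 = 702.4
  TFR = 5 × 702.4 / 1000 = 3.512
Difference = 4.2335 − 3.512 = 0.7215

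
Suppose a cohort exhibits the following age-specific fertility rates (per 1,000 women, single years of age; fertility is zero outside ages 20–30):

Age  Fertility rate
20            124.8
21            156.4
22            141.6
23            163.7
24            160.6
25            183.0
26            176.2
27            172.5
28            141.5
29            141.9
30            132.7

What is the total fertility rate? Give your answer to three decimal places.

1.695

Sum of ASFRs = 124.8 + 156.4 + 141.6 + 163.7 + 160.6 + 183.0 + 176.2 + 172.5 + 141.5 + 141.9 + 132.7 = 1694.9
TFR = 1694.9 / 1000 = 1.6949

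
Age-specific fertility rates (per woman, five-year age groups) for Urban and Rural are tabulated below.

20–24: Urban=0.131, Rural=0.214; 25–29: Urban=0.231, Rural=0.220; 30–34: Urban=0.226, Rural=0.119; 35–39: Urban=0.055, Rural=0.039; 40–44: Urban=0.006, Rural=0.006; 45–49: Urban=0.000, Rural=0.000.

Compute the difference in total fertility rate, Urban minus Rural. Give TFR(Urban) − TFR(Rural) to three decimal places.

0.255

Urban:
  Sum of ASFRs = 0.131 + 0.231 + 0.226 + 0.055 + 0.006 + 0.000 = 0.649
  TFR = 5 × 0.649 = 3.245
Rural:
  Sum of ASFRs = 0.214 + 0.220 + 0.119 + 0.039 + 0.006 + 0.000 = 0.598
  TFR = 5 × 0.598 = 2.99
Difference = 3.245 − 2.99 = 0.255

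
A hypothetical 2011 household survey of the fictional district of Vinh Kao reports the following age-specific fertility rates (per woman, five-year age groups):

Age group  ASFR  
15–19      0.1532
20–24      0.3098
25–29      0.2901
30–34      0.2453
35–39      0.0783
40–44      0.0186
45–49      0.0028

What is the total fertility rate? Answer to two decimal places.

Sum of ASFRs = 0.1532 + 0.3098 + 0.2901 + 0.2453 + 0.0783 + 0.0186 + 0.0028 = 1.0981
TFR = 5 × 1.0981 = 5.4905

5.49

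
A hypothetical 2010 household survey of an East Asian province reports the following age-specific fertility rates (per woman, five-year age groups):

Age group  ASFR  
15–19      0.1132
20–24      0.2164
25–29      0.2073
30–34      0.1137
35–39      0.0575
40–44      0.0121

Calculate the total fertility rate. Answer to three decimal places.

3.601

Sum of ASFRs = 0.1132 + 0.2164 + 0.2073 + 0.1137 + 0.0575 + 0.0121 = 0.7202
TFR = 5 × 0.7202 = 3.601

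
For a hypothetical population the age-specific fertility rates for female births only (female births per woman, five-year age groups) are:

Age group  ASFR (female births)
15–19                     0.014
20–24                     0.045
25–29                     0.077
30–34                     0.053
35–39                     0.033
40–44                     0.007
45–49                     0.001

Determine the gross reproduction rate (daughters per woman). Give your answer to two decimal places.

1.15

Sum of female ASFRs = 0.014 + 0.045 + 0.077 + 0.053 + 0.033 + 0.007 + 0.001 = 0.230
GRR = 5 × 0.230 = 1.15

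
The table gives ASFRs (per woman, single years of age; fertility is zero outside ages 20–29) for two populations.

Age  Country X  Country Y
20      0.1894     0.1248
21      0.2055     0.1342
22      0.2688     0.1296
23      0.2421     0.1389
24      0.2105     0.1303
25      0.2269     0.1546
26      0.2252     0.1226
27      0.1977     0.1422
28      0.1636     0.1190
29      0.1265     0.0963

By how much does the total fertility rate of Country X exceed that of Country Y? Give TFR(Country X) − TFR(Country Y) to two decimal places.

0.76

Country X:
  Sum of ASFRs = 0.1894 + 0.2055 + 0.2688 + 0.2421 + 0.2105 + 0.2269 + 0.2252 + 0.1977 + 0.1636 + 0.1265 = 2.0562
  TFR = 2.0562
Country Y:
  Sum of ASFRs = 0.1248 + 0.1342 + 0.1296 + 0.1389 + 0.1303 + 0.1546 + 0.1226 + 0.1422 + 0.1190 + 0.0963 = 1.2925
  TFR = 1.2925
Difference = 2.0562 − 1.2925 = 0.7637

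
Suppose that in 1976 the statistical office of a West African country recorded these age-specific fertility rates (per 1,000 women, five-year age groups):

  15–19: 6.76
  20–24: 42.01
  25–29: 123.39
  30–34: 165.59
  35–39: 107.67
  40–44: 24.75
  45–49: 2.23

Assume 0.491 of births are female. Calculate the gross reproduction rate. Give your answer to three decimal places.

Proportion female at birth = 0.491.
Sum of ASFRs = 6.76 + 42.01 + 123.39 + 165.59 + 107.67 + 24.75 + 2.23 = 472.40
TFR = 5 × 472.40 / 1000 = 2.362
GRR = 0.491 × 2.362 = 1.15974

1.160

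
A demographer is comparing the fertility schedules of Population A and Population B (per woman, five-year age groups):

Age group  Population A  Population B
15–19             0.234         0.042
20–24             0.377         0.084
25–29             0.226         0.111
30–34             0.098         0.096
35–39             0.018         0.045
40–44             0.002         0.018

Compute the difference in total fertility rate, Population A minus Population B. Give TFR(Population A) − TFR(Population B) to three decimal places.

2.795

Population A:
  Sum of ASFRs = 0.234 + 0.377 + 0.226 + 0.098 + 0.018 + 0.002 = 0.955
  TFR = 5 × 0.955 = 4.775
Population B:
  Sum of ASFRs = 0.042 + 0.084 + 0.111 + 0.096 + 0.045 + 0.018 = 0.396
  TFR = 5 × 0.396 = 1.98
Difference = 4.775 − 1.98 = 2.795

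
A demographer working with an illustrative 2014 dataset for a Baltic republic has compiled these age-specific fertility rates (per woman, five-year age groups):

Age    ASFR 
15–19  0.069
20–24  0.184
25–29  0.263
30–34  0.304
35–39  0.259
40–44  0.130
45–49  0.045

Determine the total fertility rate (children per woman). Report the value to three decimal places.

Sum of ASFRs = 0.069 + 0.184 + 0.263 + 0.304 + 0.259 + 0.130 + 0.045 = 1.254
TFR = 5 × 1.254 = 6.27

6.270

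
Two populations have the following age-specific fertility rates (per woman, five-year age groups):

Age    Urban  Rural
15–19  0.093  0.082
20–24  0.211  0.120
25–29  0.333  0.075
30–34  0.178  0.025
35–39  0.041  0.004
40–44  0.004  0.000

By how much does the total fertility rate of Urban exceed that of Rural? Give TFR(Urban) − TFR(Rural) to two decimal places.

2.77

Urban:
  Sum of ASFRs = 0.093 + 0.211 + 0.333 + 0.178 + 0.041 + 0.004 = 0.860
  TFR = 5 × 0.860 = 4.3
Rural:
  Sum of ASFRs = 0.082 + 0.120 + 0.075 + 0.025 + 0.004 + 0.000 = 0.306
  TFR = 5 × 0.306 = 1.53
Difference = 4.3 − 1.53 = 2.77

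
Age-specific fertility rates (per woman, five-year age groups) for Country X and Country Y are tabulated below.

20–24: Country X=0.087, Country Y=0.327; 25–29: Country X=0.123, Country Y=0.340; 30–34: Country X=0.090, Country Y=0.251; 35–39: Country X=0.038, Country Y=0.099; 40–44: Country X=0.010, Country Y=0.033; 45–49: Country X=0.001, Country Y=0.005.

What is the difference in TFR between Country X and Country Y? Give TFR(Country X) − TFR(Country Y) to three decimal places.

Country X:
  Sum of ASFRs = 0.087 + 0.123 + 0.090 + 0.038 + 0.010 + 0.001 = 0.349
  TFR = 5 × 0.349 = 1.745
Country Y:
  Sum of ASFRs = 0.327 + 0.340 + 0.251 + 0.099 + 0.033 + 0.005 = 1.055
  TFR = 5 × 1.055 = 5.275
Difference = 1.745 − 5.275 = -3.53

-3.530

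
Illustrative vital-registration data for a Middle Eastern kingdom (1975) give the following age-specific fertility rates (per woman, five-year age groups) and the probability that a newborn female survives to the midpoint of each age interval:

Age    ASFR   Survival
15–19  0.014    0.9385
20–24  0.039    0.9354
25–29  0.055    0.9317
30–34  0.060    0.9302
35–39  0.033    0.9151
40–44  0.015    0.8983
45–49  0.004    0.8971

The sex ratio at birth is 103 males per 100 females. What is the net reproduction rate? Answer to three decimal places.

0.502

Proportion female at birth = 100 / (100 + 103) = 0.49261.
Per-age-group product (5 × ASFR × survival probability):
  15–19: 5 × 0.014 × 0.9385 = 0.06570
  20–24: 5 × 0.039 × 0.9354 = 0.18240
  25–29: 5 × 0.055 × 0.9317 = 0.25622
  30–34: 5 × 0.060 × 0.9302 = 0.27906
  35–39: 5 × 0.033 × 0.9151 = 0.15099
  40–44: 5 × 0.015 × 0.8983 = 0.06737
  45–49: 5 × 0.004 × 0.8971 = 0.01794
Sum = 1.01968
NRR = 0.49261 × 1.01968 = 0.50230
An NRR under 1 implies long-run decline under these rates.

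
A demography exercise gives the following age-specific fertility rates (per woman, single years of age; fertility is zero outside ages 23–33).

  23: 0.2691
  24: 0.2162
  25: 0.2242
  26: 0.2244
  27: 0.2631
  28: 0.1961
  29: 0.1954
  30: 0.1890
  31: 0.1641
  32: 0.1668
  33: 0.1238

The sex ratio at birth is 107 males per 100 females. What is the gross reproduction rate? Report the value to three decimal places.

Proportion female at birth = 100 / (100 + 107) = 0.48309.
Sum of ASFRs = 0.2691 + 0.2162 + 0.2242 + 0.2244 + 0.2631 + 0.1961 + 0.1954 + 0.1890 + 0.1641 + 0.1668 + 0.1238 = 2.2322
TFR = 2.2322
GRR = 0.48309 × 2.2322 = 1.07835

1.078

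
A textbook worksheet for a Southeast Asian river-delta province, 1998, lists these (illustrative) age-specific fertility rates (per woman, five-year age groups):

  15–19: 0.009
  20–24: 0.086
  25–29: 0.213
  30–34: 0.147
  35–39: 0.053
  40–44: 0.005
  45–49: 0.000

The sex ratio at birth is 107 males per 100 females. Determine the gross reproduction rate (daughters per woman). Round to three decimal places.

1.239

Proportion female at birth = 100 / (100 + 107) = 0.48309.
Sum of ASFRs = 0.009 + 0.086 + 0.213 + 0.147 + 0.053 + 0.005 + 0.000 = 0.513
TFR = 5 × 0.513 = 2.565
GRR = 0.48309 × 2.565 = 1.23913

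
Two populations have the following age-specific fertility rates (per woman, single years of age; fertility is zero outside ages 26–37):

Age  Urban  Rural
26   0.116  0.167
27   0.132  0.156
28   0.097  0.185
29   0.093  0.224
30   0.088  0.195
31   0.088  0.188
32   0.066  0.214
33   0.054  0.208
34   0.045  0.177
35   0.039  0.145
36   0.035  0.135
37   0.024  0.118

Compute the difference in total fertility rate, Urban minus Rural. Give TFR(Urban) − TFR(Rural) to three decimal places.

Urban:
  Sum of ASFRs = 0.116 + 0.132 + 0.097 + 0.093 + 0.088 + 0.088 + 0.066 + 0.054 + 0.045 + 0.039 + 0.035 + 0.024 = 0.877
  TFR = 0.877
Rural:
  Sum of ASFRs = 0.167 + 0.156 + 0.185 + 0.224 + 0.195 + 0.188 + 0.214 + 0.208 + 0.177 + 0.145 + 0.135 + 0.118 = 2.112
  TFR = 2.112
Difference = 0.877 − 2.112 = -1.235

-1.235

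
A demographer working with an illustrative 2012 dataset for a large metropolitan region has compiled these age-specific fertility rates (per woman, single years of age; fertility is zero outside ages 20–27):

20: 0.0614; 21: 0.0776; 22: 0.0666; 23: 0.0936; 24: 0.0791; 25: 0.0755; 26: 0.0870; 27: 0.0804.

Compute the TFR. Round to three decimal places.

Sum of ASFRs = 0.0614 + 0.0776 + 0.0666 + 0.0936 + 0.0791 + 0.0755 + 0.0870 + 0.0804 = 0.6212
TFR = 0.6212

0.621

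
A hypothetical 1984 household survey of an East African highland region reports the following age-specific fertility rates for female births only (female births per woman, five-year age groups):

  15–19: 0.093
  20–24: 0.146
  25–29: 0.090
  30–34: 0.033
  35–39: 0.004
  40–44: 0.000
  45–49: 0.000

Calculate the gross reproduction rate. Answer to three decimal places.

1.830

Sum of female ASFRs = 0.093 + 0.146 + 0.090 + 0.033 + 0.004 + 0.000 + 0.000 = 0.366
GRR = 5 × 0.366 = 1.83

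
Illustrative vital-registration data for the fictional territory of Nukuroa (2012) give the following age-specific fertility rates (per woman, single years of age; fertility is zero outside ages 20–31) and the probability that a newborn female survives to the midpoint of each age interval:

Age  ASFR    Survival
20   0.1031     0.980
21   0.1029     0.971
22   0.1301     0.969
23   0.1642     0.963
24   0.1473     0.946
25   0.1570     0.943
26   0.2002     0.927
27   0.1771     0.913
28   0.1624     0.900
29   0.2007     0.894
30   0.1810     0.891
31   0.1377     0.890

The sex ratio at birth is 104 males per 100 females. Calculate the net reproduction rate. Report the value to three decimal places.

Proportion female at birth = 100 / (100 + 104) = 0.49020.
Per-age-group product (1 × ASFR × survival probability):
  20: 1 × 0.1031 × 0.980 = 0.10104
  21: 1 × 0.1029 × 0.971 = 0.09992
  22: 1 × 0.1301 × 0.969 = 0.12607
  23: 1 × 0.1642 × 0.963 = 0.15812
  24: 1 × 0.1473 × 0.946 = 0.13935
  25: 1 × 0.1570 × 0.943 = 0.14805
  26: 1 × 0.2002 × 0.927 = 0.18559
  27: 1 × 0.1771 × 0.913 = 0.16169
  28: 1 × 0.1624 × 0.900 = 0.14616
  29: 1 × 0.2007 × 0.894 = 0.17943
  30: 1 × 0.1810 × 0.891 = 0.16127
  31: 1 × 0.1377 × 0.890 = 0.12255
Sum = 1.72924
NRR = 0.49020 × 1.72924 = 0.84767
An NRR under 1 implies long-run decline under these rates.

0.848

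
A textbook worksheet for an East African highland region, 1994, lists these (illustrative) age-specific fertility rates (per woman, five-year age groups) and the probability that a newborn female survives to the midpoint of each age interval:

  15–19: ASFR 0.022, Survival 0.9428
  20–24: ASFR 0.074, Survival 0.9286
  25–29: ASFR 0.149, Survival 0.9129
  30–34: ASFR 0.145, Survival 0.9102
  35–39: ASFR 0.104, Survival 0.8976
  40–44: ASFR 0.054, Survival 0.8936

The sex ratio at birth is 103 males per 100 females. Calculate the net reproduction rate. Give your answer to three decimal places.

Proportion female at birth = 100 / (100 + 103) = 0.49261.
Each age group contributes 5 × ASFR × survival:
  15–19: 5 × 0.022 × 0.9428 = 0.10371
  20–24: 5 × 0.074 × 0.9286 = 0.34358
  25–29: 5 × 0.149 × 0.9129 = 0.68011
  30–34: 5 × 0.145 × 0.9102 = 0.65990
  35–39: 5 × 0.104 × 0.8976 = 0.46675
  40–44: 5 × 0.054 × 0.8936 = 0.24127
Sum = 2.49532
NRR = 0.49261 × 2.49532 = 1.22922
With NRR above 1 the population is above replacement fertility.

1.229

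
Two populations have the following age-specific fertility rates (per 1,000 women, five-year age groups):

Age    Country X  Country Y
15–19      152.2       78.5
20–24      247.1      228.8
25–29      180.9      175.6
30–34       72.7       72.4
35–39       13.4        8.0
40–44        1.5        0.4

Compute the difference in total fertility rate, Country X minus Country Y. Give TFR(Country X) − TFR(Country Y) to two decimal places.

Country X:
  Sum of ASFRs = 152.2 + 247.1 + 180.9 + 72.7 + 13.4 + 1.5 = 667.8
  TFR = 5 × 667.8 / 1000 = 3.339
Country Y:
  Sum of ASFRs = 78.5 + 228.8 + 175.6 + 72.4 + 8.0 + 0.4 = 563.7
  TFR = 5 × 563.7 / 1000 = 2.8185
Difference = 3.339 − 2.8185 = 0.5205

0.52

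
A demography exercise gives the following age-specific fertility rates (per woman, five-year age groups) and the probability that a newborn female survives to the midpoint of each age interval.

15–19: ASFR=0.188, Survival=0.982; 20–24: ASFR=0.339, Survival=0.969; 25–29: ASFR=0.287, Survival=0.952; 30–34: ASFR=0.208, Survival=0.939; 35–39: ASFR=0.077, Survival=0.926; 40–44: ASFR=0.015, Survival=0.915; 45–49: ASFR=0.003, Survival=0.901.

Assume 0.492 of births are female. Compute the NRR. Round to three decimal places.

Proportion female at birth = 0.492.
Per-age-group product (5 × ASFR × survival probability):
  15–19: 5 × 0.188 × 0.982 = 0.92308
  20–24: 5 × 0.339 × 0.969 = 1.64246
  25–29: 5 × 0.287 × 0.952 = 1.36612
  30–34: 5 × 0.208 × 0.939 = 0.97656
  35–39: 5 × 0.077 × 0.926 = 0.35651
  40–44: 5 × 0.015 × 0.915 = 0.06863
  45–49: 5 × 0.003 × 0.901 = 0.01352
Sum = 5.34688
NRR = 0.492 × 5.34688 = 2.63066

2.631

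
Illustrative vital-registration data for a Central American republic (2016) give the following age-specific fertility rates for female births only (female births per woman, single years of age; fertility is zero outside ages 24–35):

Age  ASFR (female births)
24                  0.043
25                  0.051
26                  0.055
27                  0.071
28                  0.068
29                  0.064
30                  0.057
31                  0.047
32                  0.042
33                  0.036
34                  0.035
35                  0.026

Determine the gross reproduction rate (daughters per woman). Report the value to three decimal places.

Sum of female ASFRs = 0.043 + 0.051 + 0.055 + 0.071 + 0.068 + 0.064 + 0.057 + 0.047 + 0.042 + 0.036 + 0.035 + 0.026 = 0.595
GRR = 0.595

0.595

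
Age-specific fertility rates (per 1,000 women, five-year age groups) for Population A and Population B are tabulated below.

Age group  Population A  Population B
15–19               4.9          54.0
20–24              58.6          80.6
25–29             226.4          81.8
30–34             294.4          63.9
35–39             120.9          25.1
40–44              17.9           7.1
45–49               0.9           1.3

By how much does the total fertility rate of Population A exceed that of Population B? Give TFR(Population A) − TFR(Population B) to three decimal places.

Population A:
  Sum of ASFRs = 4.9 + 58.6 + 226.4 + 294.4 + 120.9 + 17.9 + 0.9 = 724.0
  TFR = 5 × 724.0 / 1000 = 3.62
Population B:
  Sum of ASFRs = 54.0 + 80.6 + 81.8 + 63.9 + 25.1 + 7.1 + 1.3 = 313.8
  TFR = 5 × 313.8 / 1000 = 1.569
Difference = 3.62 − 1.569 = 2.051

2.051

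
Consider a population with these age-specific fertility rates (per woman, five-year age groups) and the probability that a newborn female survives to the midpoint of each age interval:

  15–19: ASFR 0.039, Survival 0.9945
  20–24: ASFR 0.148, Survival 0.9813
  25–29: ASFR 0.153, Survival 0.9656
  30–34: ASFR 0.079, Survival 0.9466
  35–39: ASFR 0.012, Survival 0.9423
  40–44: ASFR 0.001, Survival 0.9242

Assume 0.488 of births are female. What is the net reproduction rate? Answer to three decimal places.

1.022

Proportion female at birth = 0.488.
Survival-weighted fertility by age (5·fₓ·Sₓ):
  15–19: 5 × 0.039 × 0.9945 = 0.19393
  20–24: 5 × 0.148 × 0.9813 = 0.72616
  25–29: 5 × 0.153 × 0.9656 = 0.73868
  30–34: 5 × 0.079 × 0.9466 = 0.37391
  35–39: 5 × 0.012 × 0.9423 = 0.05654
  40–44: 5 × 0.001 × 0.9242 = 0.00462
Sum = 2.09384
NRR = 0.488 × 2.09384 = 1.02179
NRR > 1, so each generation more than replaces itself.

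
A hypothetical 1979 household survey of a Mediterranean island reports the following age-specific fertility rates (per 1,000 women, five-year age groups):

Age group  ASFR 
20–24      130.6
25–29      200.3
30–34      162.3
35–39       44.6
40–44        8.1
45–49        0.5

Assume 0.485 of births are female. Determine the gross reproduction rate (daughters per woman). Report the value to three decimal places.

1.325

Proportion female at birth = 0.485.
Sum of ASFRs = 130.6 + 200.3 + 162.3 + 44.6 + 8.1 + 0.5 = 546.4
TFR = 5 × 546.4 / 1000 = 2.732
GRR = 0.485 × 2.732 = 1.32502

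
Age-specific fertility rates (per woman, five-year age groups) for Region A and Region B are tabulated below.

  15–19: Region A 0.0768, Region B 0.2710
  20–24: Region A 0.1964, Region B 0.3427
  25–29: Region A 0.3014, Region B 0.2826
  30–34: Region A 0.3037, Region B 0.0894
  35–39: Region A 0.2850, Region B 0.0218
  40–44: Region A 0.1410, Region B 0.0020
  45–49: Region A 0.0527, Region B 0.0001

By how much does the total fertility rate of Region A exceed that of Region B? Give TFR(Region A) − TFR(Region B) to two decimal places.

1.74

Region A:
  Sum of ASFRs = 0.0768 + 0.1964 + 0.3014 + 0.3037 + 0.2850 + 0.1410 + 0.0527 = 1.3570
  TFR = 5 × 1.3570 = 6.785
Region B:
  Sum of ASFRs = 0.2710 + 0.3427 + 0.2826 + 0.0894 + 0.0218 + 0.0020 + 0.0001 = 1.0096
  TFR = 5 × 1.0096 = 5.048
Difference = 6.785 − 5.048 = 1.737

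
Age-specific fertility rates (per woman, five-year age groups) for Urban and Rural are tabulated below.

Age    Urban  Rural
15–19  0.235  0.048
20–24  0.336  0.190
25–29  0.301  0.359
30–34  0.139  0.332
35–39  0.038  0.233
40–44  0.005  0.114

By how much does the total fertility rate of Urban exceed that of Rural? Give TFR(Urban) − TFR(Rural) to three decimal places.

-1.110

Urban:
  Sum of ASFRs = 0.235 + 0.336 + 0.301 + 0.139 + 0.038 + 0.005 = 1.054
  TFR = 5 × 1.054 = 5.27
Rural:
  Sum of ASFRs = 0.048 + 0.190 + 0.359 + 0.332 + 0.233 + 0.114 = 1.276
  TFR = 5 × 1.276 = 6.38
Difference = 5.27 − 6.38 = -1.11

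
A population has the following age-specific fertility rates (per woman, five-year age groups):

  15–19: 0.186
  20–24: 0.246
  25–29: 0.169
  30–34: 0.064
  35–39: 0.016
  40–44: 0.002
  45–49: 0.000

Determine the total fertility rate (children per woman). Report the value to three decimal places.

3.415

Sum of ASFRs = 0.186 + 0.246 + 0.169 + 0.064 + 0.016 + 0.002 + 0.000 = 0.683
TFR = 5 × 0.683 = 3.415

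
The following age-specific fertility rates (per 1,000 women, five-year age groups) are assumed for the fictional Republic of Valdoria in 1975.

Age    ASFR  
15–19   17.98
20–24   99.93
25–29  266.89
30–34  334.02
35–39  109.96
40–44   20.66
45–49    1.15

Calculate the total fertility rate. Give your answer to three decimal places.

4.253

Sum of ASFRs = 17.98 + 99.93 + 266.89 + 334.02 + 109.96 + 20.66 + 1.15 = 850.59
TFR = 5 × 850.59 / 1000 = 4.25295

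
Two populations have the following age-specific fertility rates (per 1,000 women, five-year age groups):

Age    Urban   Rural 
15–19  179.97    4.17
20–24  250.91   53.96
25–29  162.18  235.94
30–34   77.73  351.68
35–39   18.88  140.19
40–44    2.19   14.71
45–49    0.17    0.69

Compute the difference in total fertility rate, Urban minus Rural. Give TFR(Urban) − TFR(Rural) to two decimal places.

Urban:
  Sum of ASFRs = 179.97 + 250.91 + 162.18 + 77.73 + 18.88 + 2.19 + 0.17 = 692.03
  TFR = 5 × 692.03 / 1000 = 3.46015
Rural:
  Sum of ASFRs = 4.17 + 53.96 + 235.94 + 351.68 + 140.19 + 14.71 + 0.69 = 801.34
  TFR = 5 × 801.34 / 1000 = 4.0067
Difference = 3.46015 − 4.0067 = -0.54655

-0.55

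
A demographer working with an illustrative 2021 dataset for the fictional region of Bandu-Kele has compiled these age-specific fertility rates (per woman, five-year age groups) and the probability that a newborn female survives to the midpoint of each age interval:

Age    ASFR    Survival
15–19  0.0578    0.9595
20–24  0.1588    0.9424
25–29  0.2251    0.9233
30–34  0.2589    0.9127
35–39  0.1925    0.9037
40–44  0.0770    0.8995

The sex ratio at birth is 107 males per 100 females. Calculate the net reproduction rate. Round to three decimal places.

Proportion female at birth = 100 / (100 + 107) = 0.48309.
Each age group contributes 5 × ASFR × survival:
  15–19: 5 × 0.0578 × 0.9595 = 0.27730
  20–24: 5 × 0.1588 × 0.9424 = 0.74827
  25–29: 5 × 0.2251 × 0.9233 = 1.03917
  30–34: 5 × 0.2589 × 0.9127 = 1.18149
  35–39: 5 × 0.1925 × 0.9037 = 0.86981
  40–44: 5 × 0.0770 × 0.8995 = 0.34631
Sum = 4.46235
NRR = 0.48309 × 4.46235 = 2.15572

2.156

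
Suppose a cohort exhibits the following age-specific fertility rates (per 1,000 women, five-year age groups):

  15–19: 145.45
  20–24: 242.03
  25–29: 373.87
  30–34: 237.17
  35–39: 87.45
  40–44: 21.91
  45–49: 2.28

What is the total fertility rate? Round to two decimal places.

5.55

Sum of ASFRs = 145.45 + 242.03 + 373.87 + 237.17 + 87.45 + 21.91 + 2.28 = 1110.16
TFR = 5 × 1110.16 / 1000 = 5.5508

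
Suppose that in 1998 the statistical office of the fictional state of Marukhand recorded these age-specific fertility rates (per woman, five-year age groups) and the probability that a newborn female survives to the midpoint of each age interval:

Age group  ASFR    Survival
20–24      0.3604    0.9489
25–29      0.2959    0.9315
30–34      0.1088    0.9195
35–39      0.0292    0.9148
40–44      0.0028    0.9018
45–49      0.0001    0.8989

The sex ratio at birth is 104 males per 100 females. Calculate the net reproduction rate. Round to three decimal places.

1.831

Proportion female at birth = 100 / (100 + 104) = 0.49020.
Weighting each age-specific rate by interval width and survival:
  20–24: 5 × 0.3604 × 0.9489 = 1.70992
  25–29: 5 × 0.2959 × 0.9315 = 1.37815
  30–34: 5 × 0.1088 × 0.9195 = 0.50021
  35–39: 5 × 0.0292 × 0.9148 = 0.13356
  40–44: 5 × 0.0028 × 0.9018 = 0.01263
  45–49: 5 × 0.0001 × 0.8989 = 0.00045
Sum = 3.73492
NRR = 0.49020 × 3.73492 = 1.83086
NRR > 1, so each generation more than replaces itself.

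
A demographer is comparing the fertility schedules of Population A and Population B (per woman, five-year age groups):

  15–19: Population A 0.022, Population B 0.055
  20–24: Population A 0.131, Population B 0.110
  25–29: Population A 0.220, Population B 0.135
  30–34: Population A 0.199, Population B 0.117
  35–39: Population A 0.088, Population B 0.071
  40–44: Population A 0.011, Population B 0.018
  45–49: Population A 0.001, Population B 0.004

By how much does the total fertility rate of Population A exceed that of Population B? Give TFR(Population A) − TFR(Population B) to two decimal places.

Population A:
  Sum of ASFRs = 0.022 + 0.131 + 0.220 + 0.199 + 0.088 + 0.011 + 0.001 = 0.672
  TFR = 5 × 0.672 = 3.36
Population B:
  Sum of ASFRs = 0.055 + 0.110 + 0.135 + 0.117 + 0.071 + 0.018 + 0.004 = 0.510
  TFR = 5 × 0.510 = 2.55
Difference = 3.36 − 2.55 = 0.81

0.81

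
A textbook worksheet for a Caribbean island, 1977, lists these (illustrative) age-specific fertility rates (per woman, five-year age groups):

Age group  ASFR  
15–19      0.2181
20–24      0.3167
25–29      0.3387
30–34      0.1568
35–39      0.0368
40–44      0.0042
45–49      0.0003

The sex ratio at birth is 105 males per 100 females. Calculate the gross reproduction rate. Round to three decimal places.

2.614

Proportion female at birth = 100 / (100 + 105) = 0.48780.
Sum of ASFRs = 0.2181 + 0.3167 + 0.3387 + 0.1568 + 0.0368 + 0.0042 + 0.0003 = 1.0716
TFR = 5 × 1.0716 = 5.358
GRR = 0.48780 × 5.358 = 2.61363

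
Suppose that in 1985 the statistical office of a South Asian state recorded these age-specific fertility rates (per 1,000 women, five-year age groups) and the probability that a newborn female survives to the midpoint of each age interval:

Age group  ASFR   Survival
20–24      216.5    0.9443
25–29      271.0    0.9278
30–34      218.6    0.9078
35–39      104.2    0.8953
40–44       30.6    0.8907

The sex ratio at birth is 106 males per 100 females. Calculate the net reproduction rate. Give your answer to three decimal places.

Proportion female at birth = 100 / (100 + 106) = 0.48544.
Per-age-group product (5 × ASFR × survival probability):
  20–24: 5 × 216.5/1000 × 0.9443 = 1.02220
  25–29: 5 × 271.0/1000 × 0.9278 = 1.25717
  30–34: 5 × 218.6/1000 × 0.9078 = 0.99223
  35–39: 5 × 104.2/1000 × 0.8953 = 0.46645
  40–44: 5 × 30.6/1000 × 0.8907 = 0.13628
Sum = 3.87433
NRR = 0.48544 × 3.87433 = 1.88075
With NRR above 1 the population is above replacement fertility.

1.881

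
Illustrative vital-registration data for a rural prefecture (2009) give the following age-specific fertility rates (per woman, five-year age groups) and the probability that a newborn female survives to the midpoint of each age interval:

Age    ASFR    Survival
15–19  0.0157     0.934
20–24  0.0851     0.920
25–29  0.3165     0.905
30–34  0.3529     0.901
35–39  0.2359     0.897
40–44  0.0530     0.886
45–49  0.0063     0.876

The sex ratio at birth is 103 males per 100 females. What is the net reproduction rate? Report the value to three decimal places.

2.368

Proportion female at birth = 100 / (100 + 103) = 0.49261.
Each age group contributes 5 × ASFR × survival:
  15–19: 5 × 0.0157 × 0.934 = 0.07332
  20–24: 5 × 0.0851 × 0.920 = 0.39146
  25–29: 5 × 0.3165 × 0.905 = 1.43216
  30–34: 5 × 0.3529 × 0.901 = 1.58981
  35–39: 5 × 0.2359 × 0.897 = 1.05801
  40–44: 5 × 0.0530 × 0.886 = 0.23479
  45–49: 5 × 0.0063 × 0.876 = 0.02759
Sum = 4.80714
NRR = 0.49261 × 4.80714 = 2.36805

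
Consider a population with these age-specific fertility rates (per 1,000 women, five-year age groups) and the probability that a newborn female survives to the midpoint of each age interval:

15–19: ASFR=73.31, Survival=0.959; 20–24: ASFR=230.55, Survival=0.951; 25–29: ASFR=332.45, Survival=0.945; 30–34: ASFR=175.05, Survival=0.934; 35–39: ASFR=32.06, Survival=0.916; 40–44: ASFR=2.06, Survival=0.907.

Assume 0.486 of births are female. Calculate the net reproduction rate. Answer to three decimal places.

1.940

Proportion female at birth = 0.486.
Weighting each age-specific rate by interval width and survival:
  15–19: 5 × 73.31/1000 × 0.959 = 0.35152
  20–24: 5 × 230.55/1000 × 0.951 = 1.09627
  25–29: 5 × 332.45/1000 × 0.945 = 1.57083
  30–34: 5 × 175.05/1000 × 0.934 = 0.81748
  35–39: 5 × 32.06/1000 × 0.916 = 0.14683
  40–44: 5 × 2.06/1000 × 0.907 = 0.00934
Sum = 3.99227
NRR = 0.486 × 3.99227 = 1.94024
An NRR exceeding 1 indicates intrinsic growth under these rates.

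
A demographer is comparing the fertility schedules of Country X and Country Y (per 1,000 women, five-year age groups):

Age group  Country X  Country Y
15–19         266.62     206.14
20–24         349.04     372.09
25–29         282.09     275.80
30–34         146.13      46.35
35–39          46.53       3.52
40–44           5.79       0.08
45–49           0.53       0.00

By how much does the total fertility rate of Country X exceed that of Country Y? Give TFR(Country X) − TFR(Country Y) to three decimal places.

0.964

Country X:
  Sum of ASFRs = 266.62 + 349.04 + 282.09 + 146.13 + 46.53 + 5.79 + 0.53 = 1096.73
  TFR = 5 × 1096.73 / 1000 = 5.48365
Country Y:
  Sum of ASFRs = 206.14 + 372.09 + 275.80 + 46.35 + 3.52 + 0.08 + 0.00 = 903.98
  TFR = 5 × 903.98 / 1000 = 4.5199
Difference = 5.48365 − 4.5199 = 0.96375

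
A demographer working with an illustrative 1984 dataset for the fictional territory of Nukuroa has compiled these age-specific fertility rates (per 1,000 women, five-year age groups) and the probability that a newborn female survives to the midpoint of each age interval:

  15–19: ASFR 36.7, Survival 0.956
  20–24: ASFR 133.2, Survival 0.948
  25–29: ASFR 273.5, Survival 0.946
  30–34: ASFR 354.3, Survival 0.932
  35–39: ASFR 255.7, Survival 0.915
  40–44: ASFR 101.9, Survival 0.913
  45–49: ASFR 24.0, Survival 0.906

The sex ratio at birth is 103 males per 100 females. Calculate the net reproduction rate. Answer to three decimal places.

Proportion female at birth = 100 / (100 + 103) = 0.49261.
Per-age-group product (5 × ASFR × survival probability):
  15–19: 5 × 36.7/1000 × 0.956 = 0.17543
  20–24: 5 × 133.2/1000 × 0.948 = 0.63137
  25–29: 5 × 273.5/1000 × 0.946 = 1.29366
  30–34: 5 × 354.3/1000 × 0.932 = 1.65104
  35–39: 5 × 255.7/1000 × 0.915 = 1.16983
  40–44: 5 × 101.9/1000 × 0.913 = 0.46517
  45–49: 5 × 24.0/1000 × 0.906 = 0.10872
Sum = 5.49522
NRR = 0.49261 × 5.49522 = 2.70700
NRR > 1, so each generation more than replaces itself.

2.707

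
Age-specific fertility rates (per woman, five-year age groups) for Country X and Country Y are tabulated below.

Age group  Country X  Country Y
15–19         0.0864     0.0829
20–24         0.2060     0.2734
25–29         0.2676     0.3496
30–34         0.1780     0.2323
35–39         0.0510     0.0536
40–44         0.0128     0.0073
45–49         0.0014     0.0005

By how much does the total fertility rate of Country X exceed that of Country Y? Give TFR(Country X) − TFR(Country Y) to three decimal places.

-0.982

Country X:
  Sum of ASFRs = 0.0864 + 0.2060 + 0.2676 + 0.1780 + 0.0510 + 0.0128 + 0.0014 = 0.8032
  TFR = 5 × 0.8032 = 4.016
Country Y:
  Sum of ASFRs = 0.0829 + 0.2734 + 0.3496 + 0.2323 + 0.0536 + 0.0073 + 0.0005 = 0.9996
  TFR = 5 × 0.9996 = 4.998
Difference = 4.016 − 4.998 = -0.982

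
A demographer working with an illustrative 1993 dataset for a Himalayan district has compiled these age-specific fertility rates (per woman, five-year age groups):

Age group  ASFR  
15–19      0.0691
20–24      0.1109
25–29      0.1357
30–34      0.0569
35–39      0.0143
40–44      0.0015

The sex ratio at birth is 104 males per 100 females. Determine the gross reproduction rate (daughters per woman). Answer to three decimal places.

Proportion female at birth = 100 / (100 + 104) = 0.49020.
Sum of ASFRs = 0.0691 + 0.1109 + 0.1357 + 0.0569 + 0.0143 + 0.0015 = 0.3884
TFR = 5 × 0.3884 = 1.942
GRR = 0.49020 × 1.942 = 0.95197

0.952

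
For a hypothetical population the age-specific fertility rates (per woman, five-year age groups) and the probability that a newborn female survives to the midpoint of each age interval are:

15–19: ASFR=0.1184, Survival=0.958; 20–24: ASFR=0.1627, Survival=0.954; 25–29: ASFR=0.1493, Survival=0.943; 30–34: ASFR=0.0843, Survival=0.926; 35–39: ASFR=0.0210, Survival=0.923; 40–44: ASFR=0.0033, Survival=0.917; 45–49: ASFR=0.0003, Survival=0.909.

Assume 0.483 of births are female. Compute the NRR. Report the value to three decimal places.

1.232

Proportion female at birth = 0.483.
Per-age-group product (5 × ASFR × survival probability):
  15–19: 5 × 0.1184 × 0.958 = 0.56714
  20–24: 5 × 0.1627 × 0.954 = 0.77608
  25–29: 5 × 0.1493 × 0.943 = 0.70395
  30–34: 5 × 0.0843 × 0.926 = 0.39031
  35–39: 5 × 0.0210 × 0.923 = 0.09692
  40–44: 5 × 0.0033 × 0.917 = 0.01513
  45–49: 5 × 0.0003 × 0.909 = 0.00136
Sum = 2.55089
NRR = 0.483 × 2.55089 = 1.23208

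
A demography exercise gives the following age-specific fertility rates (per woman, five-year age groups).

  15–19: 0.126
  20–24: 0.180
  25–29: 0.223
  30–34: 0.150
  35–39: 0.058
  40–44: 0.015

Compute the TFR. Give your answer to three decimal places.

3.760

Sum of ASFRs = 0.126 + 0.180 + 0.223 + 0.150 + 0.058 + 0.015 = 0.752
TFR = 5 × 0.752 = 3.76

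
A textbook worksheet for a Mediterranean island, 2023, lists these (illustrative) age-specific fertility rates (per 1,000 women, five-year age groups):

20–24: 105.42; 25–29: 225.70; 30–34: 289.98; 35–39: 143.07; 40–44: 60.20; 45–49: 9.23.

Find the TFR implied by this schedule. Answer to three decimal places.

4.168

Sum of ASFRs = 105.42 + 225.70 + 289.98 + 143.07 + 60.20 + 9.23 = 833.60
TFR = 5 × 833.60 / 1000 = 4.168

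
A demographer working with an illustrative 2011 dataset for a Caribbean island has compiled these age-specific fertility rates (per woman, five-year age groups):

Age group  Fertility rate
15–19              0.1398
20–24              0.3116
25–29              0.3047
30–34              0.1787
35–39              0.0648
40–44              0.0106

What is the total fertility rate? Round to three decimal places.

5.051

Sum of ASFRs = 0.1398 + 0.3116 + 0.3047 + 0.1787 + 0.0648 + 0.0106 = 1.0102
TFR = 5 × 1.0102 = 5.051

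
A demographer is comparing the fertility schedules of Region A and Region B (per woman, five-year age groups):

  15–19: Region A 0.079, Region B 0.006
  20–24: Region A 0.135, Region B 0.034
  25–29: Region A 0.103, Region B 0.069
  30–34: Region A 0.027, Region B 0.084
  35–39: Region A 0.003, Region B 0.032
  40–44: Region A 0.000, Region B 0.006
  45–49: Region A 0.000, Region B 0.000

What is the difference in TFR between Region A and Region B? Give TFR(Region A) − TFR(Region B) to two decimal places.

0.58

Region A:
  Sum of ASFRs = 0.079 + 0.135 + 0.103 + 0.027 + 0.003 + 0.000 + 0.000 = 0.347
  TFR = 5 × 0.347 = 1.735
Region B:
  Sum of ASFRs = 0.006 + 0.034 + 0.069 + 0.084 + 0.032 + 0.006 + 0.000 = 0.231
  TFR = 5 × 0.231 = 1.155
Difference = 1.735 − 1.155 = 0.58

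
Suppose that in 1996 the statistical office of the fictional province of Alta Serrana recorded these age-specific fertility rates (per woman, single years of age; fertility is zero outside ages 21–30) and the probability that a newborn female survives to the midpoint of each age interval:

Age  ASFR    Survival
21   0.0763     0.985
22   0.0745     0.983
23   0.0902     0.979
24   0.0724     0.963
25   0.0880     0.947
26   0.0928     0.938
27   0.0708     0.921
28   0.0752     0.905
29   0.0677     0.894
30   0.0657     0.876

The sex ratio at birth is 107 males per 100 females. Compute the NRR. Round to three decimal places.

0.352

Proportion female at birth = 100 / (100 + 107) = 0.48309.
Survival-weighted fertility by age (1·fₓ·Sₓ):
  21: 1 × 0.0763 × 0.985 = 0.07516
  22: 1 × 0.0745 × 0.983 = 0.07323
  23: 1 × 0.0902 × 0.979 = 0.08831
  24: 1 × 0.0724 × 0.963 = 0.06972
  25: 1 × 0.0880 × 0.947 = 0.08334
  26: 1 × 0.0928 × 0.938 = 0.08705
  27: 1 × 0.0708 × 0.921 = 0.06521
  28: 1 × 0.0752 × 0.905 = 0.06806
  29: 1 × 0.0677 × 0.894 = 0.06052
  30: 1 × 0.0657 × 0.876 = 0.05755
Sum = 0.72815
NRR = 0.48309 × 0.72815 = 0.35176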